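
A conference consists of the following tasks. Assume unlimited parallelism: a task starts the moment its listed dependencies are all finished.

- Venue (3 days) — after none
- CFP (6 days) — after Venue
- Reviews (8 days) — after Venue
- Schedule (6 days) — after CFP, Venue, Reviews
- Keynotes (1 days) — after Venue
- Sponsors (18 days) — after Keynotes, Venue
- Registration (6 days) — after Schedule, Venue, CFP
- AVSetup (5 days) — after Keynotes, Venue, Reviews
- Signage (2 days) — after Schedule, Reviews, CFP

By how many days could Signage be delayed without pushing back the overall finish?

4

Critical path: Venue→Reviews→Schedule→Registration = 3+8+6+6 = 23, so the finish is 23 days.
Signage finishes as early as 19 and must finish by 23.
Slack of Signage = 21 − 17 = 4 days.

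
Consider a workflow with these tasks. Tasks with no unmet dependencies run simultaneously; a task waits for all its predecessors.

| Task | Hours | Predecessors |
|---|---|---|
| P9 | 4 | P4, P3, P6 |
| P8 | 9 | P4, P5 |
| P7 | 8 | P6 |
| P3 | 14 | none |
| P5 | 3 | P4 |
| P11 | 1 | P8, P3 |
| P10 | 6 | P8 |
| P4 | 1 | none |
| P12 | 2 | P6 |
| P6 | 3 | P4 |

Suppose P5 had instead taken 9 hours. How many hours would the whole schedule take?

As given, the longest chain is P4→P5→P8→P10 = 1+3+9+6 = 19, so the finish is 19 hours.
P5 is on the critical path; changing it to 9 makes that path 25 hours.
No other chain overtakes it, so the finish is 25 hours.

25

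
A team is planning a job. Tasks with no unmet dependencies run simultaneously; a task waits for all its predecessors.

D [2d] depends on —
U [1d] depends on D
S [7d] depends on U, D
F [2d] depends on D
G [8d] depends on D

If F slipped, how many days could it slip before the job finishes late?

D→U→S = 2+1+7 = 10 sets the makespan at 10 days.
F finishes as early as 4 and must finish by 10.
Slack of F = 8 − 2 = 6 days.

6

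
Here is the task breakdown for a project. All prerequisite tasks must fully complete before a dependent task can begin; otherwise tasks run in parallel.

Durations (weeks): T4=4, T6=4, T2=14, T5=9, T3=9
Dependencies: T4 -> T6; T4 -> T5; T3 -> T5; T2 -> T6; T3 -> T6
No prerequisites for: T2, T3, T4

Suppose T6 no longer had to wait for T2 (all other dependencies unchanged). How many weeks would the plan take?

18

With the dependency in place, T2→T6 = 14+4 = 18 sets the finish at 18 weeks.
Without T2→T6, T6's earliest start moves from 14 to 9.
The longest chain is now T3→T5 = 9+9 = 18, so the plan takes 18 weeks.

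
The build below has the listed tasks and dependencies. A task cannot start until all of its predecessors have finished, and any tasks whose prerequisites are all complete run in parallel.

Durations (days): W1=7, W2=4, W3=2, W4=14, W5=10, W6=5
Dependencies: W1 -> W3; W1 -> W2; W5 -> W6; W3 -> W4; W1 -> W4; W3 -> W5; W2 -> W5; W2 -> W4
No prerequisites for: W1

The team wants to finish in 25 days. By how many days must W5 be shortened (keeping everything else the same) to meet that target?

1

Current finish: 26 days; target: 25.
W5 is on every critical path, so each day cut from W5 cuts the finish by one (this holds down to a finish of 25).
Need 26 − 25 = 1 day off W5 → W5 becomes 9 days, finish becomes 25.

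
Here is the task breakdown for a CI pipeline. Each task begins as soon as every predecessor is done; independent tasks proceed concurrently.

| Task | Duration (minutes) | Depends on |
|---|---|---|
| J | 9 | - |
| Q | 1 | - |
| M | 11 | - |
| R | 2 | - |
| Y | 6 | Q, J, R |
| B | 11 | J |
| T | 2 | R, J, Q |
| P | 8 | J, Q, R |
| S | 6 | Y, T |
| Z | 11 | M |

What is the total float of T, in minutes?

M→Z = 11+11 = 22 sets the makespan at 22 minutes.
Longest path through T: 17 minutes (earliest finish 11, latest finish 16).
Slack of T = 14 − 9 = 5 minutes.

5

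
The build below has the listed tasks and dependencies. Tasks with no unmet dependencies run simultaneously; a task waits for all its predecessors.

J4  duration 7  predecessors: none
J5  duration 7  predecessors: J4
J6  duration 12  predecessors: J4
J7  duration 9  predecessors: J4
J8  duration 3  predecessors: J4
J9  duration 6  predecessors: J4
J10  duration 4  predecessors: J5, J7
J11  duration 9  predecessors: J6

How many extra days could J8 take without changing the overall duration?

The longest chain is J4→J6→J11 = 7+12+9 = 28; overall finish 28 days.
J8 finishes as early as 10 and must finish by 28.
So J8 can slip 28 − 10 = 18 days.

18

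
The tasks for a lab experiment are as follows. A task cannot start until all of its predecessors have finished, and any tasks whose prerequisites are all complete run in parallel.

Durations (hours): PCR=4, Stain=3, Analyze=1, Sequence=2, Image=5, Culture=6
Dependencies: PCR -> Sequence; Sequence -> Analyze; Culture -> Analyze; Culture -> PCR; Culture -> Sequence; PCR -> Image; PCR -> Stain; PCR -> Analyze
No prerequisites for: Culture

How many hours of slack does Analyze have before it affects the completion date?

2

Critical path: Culture→PCR→Image = 6+4+5 = 15, so the finish is 15 hours.
Analyze finishes as early as 13 and must finish by 15.
Float = 15 − 13 = 2.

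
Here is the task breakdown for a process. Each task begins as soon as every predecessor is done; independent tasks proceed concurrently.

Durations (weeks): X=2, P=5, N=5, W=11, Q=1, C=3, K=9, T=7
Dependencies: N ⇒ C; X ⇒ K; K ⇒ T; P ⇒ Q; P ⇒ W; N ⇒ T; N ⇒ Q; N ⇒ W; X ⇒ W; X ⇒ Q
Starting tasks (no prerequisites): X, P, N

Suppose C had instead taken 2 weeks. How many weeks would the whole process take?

The binding path is X→K→T = 2+9+7 = 18; finish at 18 weeks.
The longest path through C is only 8 weeks, so C has float 10.
The critical path is still X→K→T; finish is now 18 weeks.

18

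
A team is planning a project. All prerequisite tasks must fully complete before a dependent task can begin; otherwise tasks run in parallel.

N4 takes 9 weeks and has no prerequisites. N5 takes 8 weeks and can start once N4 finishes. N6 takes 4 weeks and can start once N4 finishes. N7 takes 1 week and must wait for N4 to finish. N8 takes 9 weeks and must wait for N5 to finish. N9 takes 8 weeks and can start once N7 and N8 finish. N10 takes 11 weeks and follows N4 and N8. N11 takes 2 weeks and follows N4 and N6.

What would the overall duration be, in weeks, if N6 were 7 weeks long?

37

Actual critical path: N4→N5→N8→N10 = 9+8+9+11 = 37 ⇒ 37 weeks.
N6 has 22 weeks of float (longest path through it is 15).
That remains the longest chain; total 37 weeks.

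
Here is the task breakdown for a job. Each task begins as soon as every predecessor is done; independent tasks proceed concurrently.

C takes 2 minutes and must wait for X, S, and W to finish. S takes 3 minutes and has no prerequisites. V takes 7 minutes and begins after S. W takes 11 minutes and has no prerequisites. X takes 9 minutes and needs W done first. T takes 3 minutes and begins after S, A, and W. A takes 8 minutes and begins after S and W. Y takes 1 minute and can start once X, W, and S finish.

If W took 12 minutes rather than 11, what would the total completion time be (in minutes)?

23

As given, the longest chain is W→A→T = 11+8+3 = 22, so the finish is 22 minutes.
W is on the critical path; changing it to 12 makes that path 23 minutes.
That remains the longest chain; total 23 minutes.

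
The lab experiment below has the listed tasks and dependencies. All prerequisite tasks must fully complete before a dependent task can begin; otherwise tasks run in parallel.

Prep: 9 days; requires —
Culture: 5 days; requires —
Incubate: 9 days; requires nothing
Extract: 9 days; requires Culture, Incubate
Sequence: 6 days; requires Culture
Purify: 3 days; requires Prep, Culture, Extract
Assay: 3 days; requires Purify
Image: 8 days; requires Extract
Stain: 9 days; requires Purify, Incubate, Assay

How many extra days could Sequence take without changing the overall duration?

22

The longest chain is Incubate→Extract→Purify→Assay→Stain = 9+9+3+3+9 = 33; overall finish 33 days.
Longest path through Sequence: 11 days (earliest finish 11, latest finish 33).
Slack of Sequence = 27 − 5 = 22 days.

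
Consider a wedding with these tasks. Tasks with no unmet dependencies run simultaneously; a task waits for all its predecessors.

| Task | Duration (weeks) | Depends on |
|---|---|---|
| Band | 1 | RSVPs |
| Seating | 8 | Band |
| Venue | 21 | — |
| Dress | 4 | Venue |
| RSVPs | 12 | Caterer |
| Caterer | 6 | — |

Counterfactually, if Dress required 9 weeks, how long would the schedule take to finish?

Baseline: Caterer→RSVPs→Band→Seating = 6+12+1+8 = 27 → 27 weeks.
Dress is off the critical path — its longest chain is 25 weeks, giving 2 of slack.
Now Venue→Dress = 21+9 = 30 is longest, so the finish becomes 30 weeks.

30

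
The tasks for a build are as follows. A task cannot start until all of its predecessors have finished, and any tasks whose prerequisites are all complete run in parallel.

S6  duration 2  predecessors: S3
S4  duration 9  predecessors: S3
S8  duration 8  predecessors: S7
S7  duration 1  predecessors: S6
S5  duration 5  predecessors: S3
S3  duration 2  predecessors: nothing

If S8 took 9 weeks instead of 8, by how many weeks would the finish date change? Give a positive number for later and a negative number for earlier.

As given, the longest chain is S3→S6→S7→S8 = 2+2+1+8 = 13, so the finish is 13 weeks.
Since S8 is critical, the +1 change carries straight to that chain (now 14 weeks).
No other chain overtakes it, so the finish is 14 weeks.
Change in finish: 14 − 13 = +1 weeks.

1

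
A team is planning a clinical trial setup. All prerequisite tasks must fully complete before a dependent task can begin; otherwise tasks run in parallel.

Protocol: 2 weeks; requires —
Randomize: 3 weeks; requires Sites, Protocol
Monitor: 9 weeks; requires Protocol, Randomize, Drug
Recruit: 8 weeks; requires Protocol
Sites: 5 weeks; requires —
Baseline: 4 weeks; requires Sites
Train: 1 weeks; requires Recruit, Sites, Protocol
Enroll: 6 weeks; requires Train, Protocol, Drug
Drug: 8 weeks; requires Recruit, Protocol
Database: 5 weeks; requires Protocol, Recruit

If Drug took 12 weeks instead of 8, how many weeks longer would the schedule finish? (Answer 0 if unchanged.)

Baseline: Protocol→Recruit→Drug→Monitor = 2+8+8+9 = 27 → 27 weeks.
Since Drug is critical, the +4 change carries straight to that chain (now 31 weeks).
That remains the longest chain; total 31 weeks.
Change in finish: 31 − 27 = +4 weeks.

4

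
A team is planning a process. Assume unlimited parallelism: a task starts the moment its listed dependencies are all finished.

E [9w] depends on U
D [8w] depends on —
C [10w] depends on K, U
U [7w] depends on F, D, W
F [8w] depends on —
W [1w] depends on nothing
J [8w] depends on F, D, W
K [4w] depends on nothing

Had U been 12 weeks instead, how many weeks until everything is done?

The binding path is F→U→C = 8+7+10 = 25; finish at 25 weeks.
Since U is critical, the +5 change carries straight to that chain (now 30 weeks).
That remains the longest chain; total 30 weeks.

30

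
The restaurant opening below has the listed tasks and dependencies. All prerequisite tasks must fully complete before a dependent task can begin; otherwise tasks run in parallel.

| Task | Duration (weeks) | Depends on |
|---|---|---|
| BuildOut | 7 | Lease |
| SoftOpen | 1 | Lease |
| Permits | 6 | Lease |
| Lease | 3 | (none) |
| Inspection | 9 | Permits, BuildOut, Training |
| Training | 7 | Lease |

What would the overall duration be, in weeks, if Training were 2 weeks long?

19

Actual critical path: Lease→Training→Inspection = 3+7+9 = 19 ⇒ 19 weeks.
Training lies on that path, so at 2 weeks the path becomes 14 weeks.
The binding chain switches to Lease→BuildOut→Inspection = 3+7+9 = 19; finish 19 weeks.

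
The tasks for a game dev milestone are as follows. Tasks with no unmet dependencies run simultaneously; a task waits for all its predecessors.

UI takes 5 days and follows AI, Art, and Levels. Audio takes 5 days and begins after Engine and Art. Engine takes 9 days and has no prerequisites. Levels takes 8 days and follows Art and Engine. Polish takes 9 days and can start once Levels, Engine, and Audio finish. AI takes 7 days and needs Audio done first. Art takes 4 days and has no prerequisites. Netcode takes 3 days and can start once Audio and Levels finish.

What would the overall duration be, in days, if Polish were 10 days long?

27

The binding path is Engine→Levels→Polish = 9+8+9 = 26; finish at 26 days.
Polish lies on that path, so at 10 days the path becomes 27 days.
The critical path is still Engine→Levels→Polish; finish is now 27 days.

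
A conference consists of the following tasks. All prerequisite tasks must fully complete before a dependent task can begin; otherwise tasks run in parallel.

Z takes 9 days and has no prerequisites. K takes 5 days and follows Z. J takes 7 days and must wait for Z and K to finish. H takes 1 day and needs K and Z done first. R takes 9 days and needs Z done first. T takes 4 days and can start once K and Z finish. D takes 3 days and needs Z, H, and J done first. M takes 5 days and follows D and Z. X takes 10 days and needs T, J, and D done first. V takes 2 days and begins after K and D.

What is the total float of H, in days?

The longest chain is Z→K→J→D→X = 9+5+7+3+10 = 34; overall finish 34 days.
Longest path through H: 28 days (earliest finish 15, latest finish 21).
So H can slip 21 − 15 = 6 days.

6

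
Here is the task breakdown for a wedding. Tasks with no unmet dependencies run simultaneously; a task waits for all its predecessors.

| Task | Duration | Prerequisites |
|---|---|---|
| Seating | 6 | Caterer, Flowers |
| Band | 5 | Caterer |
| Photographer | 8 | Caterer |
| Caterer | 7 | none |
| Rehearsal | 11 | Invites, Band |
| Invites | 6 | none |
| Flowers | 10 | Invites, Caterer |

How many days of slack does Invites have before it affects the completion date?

1

Caterer→Flowers→Seating = 7+10+6 = 23 sets the makespan at 23 days.
The longest chain containing Invites totals 22 days.
Slack of Invites = 1 − 0 = 1 day.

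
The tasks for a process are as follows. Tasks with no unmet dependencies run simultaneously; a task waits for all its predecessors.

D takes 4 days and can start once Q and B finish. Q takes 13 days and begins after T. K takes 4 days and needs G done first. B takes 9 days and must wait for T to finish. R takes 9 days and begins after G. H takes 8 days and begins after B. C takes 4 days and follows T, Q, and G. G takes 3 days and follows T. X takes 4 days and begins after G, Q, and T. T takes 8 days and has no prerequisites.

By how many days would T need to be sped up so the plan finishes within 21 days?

4

Current finish: 25 days; target: 21.
T is on every critical path, so each day cut from T cuts the finish by one (this holds down to a finish of 18).
Need 25 − 21 = 4 days off T → T becomes 4 days, finish becomes 21.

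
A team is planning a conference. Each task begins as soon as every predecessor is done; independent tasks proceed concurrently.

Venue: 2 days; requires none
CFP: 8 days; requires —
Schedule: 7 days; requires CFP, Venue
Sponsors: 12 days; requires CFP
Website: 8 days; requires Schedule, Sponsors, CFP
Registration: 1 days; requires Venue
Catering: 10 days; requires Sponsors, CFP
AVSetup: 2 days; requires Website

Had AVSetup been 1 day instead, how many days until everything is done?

The binding path is CFP→Sponsors→Website→AVSetup = 8+12+8+2 = 30; finish at 30 days.
AVSetup lies on that path, so at 1 day the path becomes 29 days.
The binding chain switches to CFP→Sponsors→Catering = 8+12+10 = 30; finish 30 days.

30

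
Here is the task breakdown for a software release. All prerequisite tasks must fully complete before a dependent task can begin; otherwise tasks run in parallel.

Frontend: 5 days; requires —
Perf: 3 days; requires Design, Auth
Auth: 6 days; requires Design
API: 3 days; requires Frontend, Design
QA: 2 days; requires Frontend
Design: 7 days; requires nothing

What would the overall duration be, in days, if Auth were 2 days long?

Critical path before the change: Design→Auth→Perf = 7+6+3 = 16 giving 16 days.
Auth is on the critical path; changing it to 2 makes that path 12 days.
That remains the longest chain; total 12 days.

12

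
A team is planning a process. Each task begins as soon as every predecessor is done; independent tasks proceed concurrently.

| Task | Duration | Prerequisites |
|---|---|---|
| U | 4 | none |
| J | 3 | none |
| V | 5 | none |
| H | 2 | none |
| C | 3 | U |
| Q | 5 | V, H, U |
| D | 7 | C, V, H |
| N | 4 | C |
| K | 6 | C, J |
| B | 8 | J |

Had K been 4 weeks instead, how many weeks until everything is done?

14

Baseline: U→C→D = 4+3+7 = 14 → 14 weeks.
K has 1 week of float (longest path through it is 13).
No other chain overtakes it, so the finish is 14 weeks.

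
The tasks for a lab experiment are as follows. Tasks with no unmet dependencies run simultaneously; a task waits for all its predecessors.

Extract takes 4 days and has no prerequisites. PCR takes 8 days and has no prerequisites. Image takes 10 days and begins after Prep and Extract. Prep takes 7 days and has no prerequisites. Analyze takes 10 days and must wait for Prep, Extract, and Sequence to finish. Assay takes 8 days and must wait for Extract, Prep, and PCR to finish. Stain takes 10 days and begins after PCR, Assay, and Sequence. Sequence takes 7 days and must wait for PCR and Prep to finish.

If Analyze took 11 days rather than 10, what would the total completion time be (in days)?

As given, the longest chain is PCR→Assay→Stain = 8+8+10 = 26, so the finish is 26 days.
Analyze is off the critical path — its longest chain is 25 days, giving 1 of slack.
New critical path: PCR→Sequence→Analyze = 8+7+11 = 26 ⇒ 26 days.

26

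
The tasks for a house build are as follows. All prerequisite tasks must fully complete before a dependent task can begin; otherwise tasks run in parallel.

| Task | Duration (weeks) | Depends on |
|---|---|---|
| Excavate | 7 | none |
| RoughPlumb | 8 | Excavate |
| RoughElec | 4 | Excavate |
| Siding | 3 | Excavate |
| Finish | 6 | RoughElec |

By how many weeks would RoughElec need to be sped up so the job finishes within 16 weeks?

Current finish: 17 weeks; target: 16.
RoughElec is on every critical path, so each week cut from RoughElec cuts the finish by one (this holds down to a finish of 15).
Need 17 − 16 = 1 week off RoughElec → RoughElec becomes 3 weeks, finish becomes 16.

1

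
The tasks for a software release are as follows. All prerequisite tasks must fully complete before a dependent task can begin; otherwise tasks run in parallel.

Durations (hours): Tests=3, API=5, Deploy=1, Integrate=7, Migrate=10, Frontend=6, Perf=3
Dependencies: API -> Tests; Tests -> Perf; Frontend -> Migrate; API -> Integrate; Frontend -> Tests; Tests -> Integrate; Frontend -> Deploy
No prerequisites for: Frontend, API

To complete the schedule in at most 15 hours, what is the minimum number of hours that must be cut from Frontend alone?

1

Current finish: 16 hours; target: 15.
Frontend is on every critical path, so each hour cut from Frontend cuts the finish by one (this holds down to a finish of 15).
Need 16 − 15 = 1 hour off Frontend → Frontend becomes 5 hours, finish becomes 15.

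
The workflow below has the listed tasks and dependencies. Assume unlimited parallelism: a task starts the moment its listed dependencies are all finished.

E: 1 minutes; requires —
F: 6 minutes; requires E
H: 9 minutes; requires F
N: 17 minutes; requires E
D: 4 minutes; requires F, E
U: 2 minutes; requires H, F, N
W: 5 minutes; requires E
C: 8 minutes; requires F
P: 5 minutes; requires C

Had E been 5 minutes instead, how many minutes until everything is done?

Critical path before the change: E→F→C→P = 1+6+8+5 = 20 giving 20 minutes.
E lies on that path, so at 5 minutes the path becomes 24 minutes.
That remains the longest chain; total 24 minutes.

24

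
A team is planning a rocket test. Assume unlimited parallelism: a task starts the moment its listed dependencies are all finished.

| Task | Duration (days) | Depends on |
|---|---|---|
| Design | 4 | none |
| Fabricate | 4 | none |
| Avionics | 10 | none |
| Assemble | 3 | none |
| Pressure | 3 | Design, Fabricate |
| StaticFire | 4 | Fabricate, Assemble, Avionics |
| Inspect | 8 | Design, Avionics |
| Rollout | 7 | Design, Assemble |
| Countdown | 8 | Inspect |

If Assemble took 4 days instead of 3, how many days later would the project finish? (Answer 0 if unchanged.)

As given, the longest chain is Avionics→Inspect→Countdown = 10+8+8 = 26, so the finish is 26 days.
Assemble is off the critical path — its longest chain is 10 days, giving 16 of slack.
The critical path is still Avionics→Inspect→Countdown; finish is now 26 days.
Change in finish: 26 − 26 = +0 days.

0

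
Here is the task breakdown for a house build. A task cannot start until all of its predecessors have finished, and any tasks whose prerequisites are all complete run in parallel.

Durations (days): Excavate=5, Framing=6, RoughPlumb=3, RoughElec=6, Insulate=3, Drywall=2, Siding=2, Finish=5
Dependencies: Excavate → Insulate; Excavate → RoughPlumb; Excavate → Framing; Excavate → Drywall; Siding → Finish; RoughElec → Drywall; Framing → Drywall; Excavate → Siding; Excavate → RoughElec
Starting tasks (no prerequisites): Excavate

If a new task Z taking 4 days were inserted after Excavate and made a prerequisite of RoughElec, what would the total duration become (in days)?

Originally the job takes 13 days.
With Z inserted, RoughElec now waits for max(Excavate, Z).
New critical path: Excavate→Z→RoughElec→Drywall = 5+4+6+2 = 17 ⇒ 17 days.

17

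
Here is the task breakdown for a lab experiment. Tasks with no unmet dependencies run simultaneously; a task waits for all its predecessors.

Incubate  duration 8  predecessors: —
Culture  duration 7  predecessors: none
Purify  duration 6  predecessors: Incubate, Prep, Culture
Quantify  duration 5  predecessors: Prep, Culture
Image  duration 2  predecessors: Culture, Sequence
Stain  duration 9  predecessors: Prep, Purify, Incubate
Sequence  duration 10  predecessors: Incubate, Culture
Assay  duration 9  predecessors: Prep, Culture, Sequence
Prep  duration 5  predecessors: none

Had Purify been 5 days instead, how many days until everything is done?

27

Baseline: Incubate→Sequence→Assay = 8+10+9 = 27 → 27 days.
Purify is off the critical path — its longest chain is 23 days, giving 4 of slack.
The critical path is still Incubate→Sequence→Assay; finish is now 27 days.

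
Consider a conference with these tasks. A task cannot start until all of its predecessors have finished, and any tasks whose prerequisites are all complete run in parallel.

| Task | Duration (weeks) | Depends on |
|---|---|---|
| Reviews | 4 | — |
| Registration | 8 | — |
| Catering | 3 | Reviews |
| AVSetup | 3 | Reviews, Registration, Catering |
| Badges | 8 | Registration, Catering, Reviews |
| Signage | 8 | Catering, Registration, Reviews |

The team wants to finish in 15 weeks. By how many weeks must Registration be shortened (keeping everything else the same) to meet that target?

Current finish: 16 weeks; target: 15.
Registration is on every critical path, so each week cut from Registration cuts the finish by one (this holds down to a finish of 15).
Need 16 − 15 = 1 week off Registration → Registration becomes 7 weeks, finish becomes 15.

1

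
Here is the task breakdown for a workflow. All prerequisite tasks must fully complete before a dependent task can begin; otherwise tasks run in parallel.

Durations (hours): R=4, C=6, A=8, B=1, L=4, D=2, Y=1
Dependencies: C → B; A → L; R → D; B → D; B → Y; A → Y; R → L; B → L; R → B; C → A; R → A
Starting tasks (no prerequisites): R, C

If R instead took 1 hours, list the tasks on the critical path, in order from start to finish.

Critical path before the change: C→A→L = 6+8+4 = 18 giving 18 hours.
The longest path through R is only 16 hours, so R has float 2.
The critical path is still C→A→L; finish is now 18 hours.

C, A, L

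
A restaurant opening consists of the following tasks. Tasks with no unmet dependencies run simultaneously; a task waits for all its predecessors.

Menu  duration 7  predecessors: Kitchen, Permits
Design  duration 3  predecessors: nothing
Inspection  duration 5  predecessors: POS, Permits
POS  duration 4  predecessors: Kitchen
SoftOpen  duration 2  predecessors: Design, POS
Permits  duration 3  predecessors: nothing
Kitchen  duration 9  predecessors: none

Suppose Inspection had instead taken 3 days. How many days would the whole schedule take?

16

As given, the longest chain is Kitchen→POS→Inspection = 9+4+5 = 18, so the finish is 18 days.
Inspection is on the critical path; changing it to 3 makes that path 16 days.
The binding chain switches to Kitchen→Menu = 9+7 = 16; finish 16 days.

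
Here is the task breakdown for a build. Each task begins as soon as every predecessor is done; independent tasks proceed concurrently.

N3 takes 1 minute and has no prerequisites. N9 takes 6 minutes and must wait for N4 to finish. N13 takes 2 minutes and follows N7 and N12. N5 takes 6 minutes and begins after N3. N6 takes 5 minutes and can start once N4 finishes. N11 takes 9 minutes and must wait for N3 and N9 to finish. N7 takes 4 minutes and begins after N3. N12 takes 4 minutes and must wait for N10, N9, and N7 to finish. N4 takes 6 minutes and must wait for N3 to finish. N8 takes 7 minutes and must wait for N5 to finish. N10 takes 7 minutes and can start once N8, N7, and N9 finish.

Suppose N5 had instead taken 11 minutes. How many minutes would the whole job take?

The binding path is N3→N5→N8→N10→N12→N13 = 1+6+7+7+4+2 = 27; finish at 27 minutes.
N5 is on the critical path; changing it to 11 makes that path 32 minutes.
No other chain overtakes it, so the finish is 32 minutes.

32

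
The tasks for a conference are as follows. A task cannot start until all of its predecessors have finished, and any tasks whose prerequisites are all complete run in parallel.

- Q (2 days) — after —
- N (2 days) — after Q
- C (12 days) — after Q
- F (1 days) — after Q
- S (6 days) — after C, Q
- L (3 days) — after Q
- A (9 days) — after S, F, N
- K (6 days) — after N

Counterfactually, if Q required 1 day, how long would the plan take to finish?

As given, the longest chain is Q→C→S→A = 2+12+6+9 = 29, so the finish is 29 days.
Since Q is critical, the -1 change carries straight to that chain (now 28 days).
That remains the longest chain; total 28 days.

28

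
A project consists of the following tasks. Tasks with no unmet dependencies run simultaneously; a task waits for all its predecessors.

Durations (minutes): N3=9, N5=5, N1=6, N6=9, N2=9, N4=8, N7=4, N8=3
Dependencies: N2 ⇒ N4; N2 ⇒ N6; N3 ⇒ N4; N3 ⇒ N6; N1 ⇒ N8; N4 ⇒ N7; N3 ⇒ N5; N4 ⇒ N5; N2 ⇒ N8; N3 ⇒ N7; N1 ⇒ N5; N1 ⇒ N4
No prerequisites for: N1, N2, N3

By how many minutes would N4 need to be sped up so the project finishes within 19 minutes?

Current finish: 22 minutes; target: 19.
N4 is on every critical path, so each minute cut from N4 cuts the finish by one (this holds down to a finish of 18).
Need 22 − 19 = 3 minutes off N4 → N4 becomes 5 minutes, finish becomes 19.

3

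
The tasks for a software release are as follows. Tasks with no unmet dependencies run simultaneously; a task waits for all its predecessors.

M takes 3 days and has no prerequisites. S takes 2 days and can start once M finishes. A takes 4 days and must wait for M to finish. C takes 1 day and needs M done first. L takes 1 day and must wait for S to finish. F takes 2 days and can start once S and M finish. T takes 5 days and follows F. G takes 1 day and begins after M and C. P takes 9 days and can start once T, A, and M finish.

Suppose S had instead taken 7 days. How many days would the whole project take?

Baseline: M→S→F→T→P = 3+2+2+5+9 = 21 → 21 days.
Since S is critical, the +5 change carries straight to that chain (now 26 days).
That remains the longest chain; total 26 days.

26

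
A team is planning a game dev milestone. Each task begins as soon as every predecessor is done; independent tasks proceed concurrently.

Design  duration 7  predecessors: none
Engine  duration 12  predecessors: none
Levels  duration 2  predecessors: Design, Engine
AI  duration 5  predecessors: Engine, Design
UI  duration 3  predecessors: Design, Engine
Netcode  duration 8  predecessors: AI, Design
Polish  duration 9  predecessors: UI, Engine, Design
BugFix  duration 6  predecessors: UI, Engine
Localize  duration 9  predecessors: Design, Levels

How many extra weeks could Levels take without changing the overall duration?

2

The longest chain is Engine→AI→Netcode = 12+5+8 = 25; overall finish 25 weeks.
Levels finishes as early as 14 and must finish by 16.
Float = 25 − 23 = 2.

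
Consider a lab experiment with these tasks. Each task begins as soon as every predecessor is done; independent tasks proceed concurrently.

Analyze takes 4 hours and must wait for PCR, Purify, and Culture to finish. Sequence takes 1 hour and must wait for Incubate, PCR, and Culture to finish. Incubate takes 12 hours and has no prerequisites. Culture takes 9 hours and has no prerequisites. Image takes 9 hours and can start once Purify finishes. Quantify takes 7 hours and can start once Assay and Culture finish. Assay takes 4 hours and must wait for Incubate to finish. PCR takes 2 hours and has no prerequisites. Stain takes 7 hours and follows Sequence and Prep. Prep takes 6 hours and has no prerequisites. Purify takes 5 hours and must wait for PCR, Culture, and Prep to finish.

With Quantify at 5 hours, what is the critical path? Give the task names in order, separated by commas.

Culture, Purify, Image

As given, the longest chain is Incubate→Assay→Quantify = 12+4+7 = 23, so the finish is 23 hours.
Since Quantify is critical, the -2 change carries straight to that chain (now 21 hours).
Now Culture→Purify→Image = 9+5+9 = 23 is longest, so the finish becomes 23 hours.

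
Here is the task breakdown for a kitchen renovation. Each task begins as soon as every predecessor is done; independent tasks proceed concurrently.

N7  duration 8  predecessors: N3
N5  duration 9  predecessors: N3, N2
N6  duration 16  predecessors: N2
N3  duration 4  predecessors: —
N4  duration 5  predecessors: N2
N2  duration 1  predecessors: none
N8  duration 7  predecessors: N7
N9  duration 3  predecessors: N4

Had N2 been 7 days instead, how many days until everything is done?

Baseline: N3→N7→N8 = 4+8+7 = 19 → 19 days.
The longest path through N2 is only 17 days, so N2 has float 2.
New critical path: N2→N6 = 7+16 = 23 ⇒ 23 days.

23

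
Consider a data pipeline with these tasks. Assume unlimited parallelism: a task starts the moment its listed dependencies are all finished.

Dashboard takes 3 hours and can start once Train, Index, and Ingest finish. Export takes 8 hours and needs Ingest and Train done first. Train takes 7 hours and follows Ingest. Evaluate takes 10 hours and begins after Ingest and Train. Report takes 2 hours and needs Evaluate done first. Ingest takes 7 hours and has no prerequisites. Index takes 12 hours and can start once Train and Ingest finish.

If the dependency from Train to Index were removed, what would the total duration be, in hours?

With the dependency in place, Ingest→Train→Index→Dashboard = 7+7+12+3 = 29 sets the finish at 29 hours.
Without Train→Index, Index's earliest start moves from 14 to 7.
After: Ingest→Train→Evaluate→Report = 7+7+10+2 = 26 → 26 hours.

26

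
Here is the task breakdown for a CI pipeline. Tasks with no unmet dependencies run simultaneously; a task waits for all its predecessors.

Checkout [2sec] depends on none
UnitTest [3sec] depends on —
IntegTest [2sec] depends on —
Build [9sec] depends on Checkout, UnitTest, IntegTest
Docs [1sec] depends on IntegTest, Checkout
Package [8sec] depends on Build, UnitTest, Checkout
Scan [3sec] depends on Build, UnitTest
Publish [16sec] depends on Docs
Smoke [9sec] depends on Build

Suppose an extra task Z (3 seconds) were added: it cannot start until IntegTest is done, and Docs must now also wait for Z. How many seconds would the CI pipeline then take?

Originally the CI pipeline takes 21 seconds.
With Z inserted, Docs now waits for max(IntegTest, Checkout, Z).
New critical path: IntegTest→Z→Docs→Publish = 2+3+1+16 = 22 ⇒ 22 seconds.

22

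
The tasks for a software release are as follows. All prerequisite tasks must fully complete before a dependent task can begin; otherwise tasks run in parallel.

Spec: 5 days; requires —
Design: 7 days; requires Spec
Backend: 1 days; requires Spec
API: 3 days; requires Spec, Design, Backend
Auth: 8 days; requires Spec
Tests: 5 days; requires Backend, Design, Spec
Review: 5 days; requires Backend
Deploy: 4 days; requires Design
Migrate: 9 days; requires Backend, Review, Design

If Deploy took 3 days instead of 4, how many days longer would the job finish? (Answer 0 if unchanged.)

0

As given, the longest chain is Spec→Design→Migrate = 5+7+9 = 21, so the finish is 21 days.
The longest path through Deploy is only 16 days, so Deploy has float 5.
The critical path is still Spec→Design→Migrate; finish is now 21 days.
Change in finish: 21 − 21 = +0 days.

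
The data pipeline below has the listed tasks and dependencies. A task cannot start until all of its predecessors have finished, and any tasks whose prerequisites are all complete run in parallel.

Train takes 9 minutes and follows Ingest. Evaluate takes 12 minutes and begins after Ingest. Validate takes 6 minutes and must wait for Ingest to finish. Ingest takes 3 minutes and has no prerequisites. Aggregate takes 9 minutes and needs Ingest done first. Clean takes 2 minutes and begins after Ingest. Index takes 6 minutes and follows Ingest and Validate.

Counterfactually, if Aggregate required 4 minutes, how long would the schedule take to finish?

The binding path is Ingest→Validate→Index = 3+6+6 = 15; finish at 15 minutes.
The longest path through Aggregate is only 12 minutes, so Aggregate has float 3.
That remains the longest chain; total 15 minutes.

15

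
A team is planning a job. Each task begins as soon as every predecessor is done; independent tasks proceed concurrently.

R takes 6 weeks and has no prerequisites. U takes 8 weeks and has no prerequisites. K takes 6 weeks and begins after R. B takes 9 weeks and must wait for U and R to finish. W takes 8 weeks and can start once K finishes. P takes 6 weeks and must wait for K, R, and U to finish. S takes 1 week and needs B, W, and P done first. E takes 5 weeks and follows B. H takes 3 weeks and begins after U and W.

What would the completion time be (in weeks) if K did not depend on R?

Before: longest chain R→K→W→H = 6+6+8+3 = 23, finish 23.
Without R→K, K's earliest start moves from 6 to 0.
New critical path: U→B→E = 8+9+5 = 22 ⇒ 22 weeks.

22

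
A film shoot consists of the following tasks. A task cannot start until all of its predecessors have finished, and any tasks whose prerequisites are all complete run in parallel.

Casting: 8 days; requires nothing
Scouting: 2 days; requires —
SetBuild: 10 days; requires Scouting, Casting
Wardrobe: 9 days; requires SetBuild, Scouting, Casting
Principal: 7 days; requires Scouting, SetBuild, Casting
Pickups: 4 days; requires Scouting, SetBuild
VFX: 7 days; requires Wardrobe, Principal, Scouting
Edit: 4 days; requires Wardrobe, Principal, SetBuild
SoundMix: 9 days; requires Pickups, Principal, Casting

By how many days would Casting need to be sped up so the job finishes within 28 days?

Current finish: 34 days; target: 28.
Casting is on every critical path, so each day cut from Casting cuts the finish by one (this holds down to a finish of 28).
Need 34 − 28 = 6 days off Casting → Casting becomes 2 days, finish becomes 28.

6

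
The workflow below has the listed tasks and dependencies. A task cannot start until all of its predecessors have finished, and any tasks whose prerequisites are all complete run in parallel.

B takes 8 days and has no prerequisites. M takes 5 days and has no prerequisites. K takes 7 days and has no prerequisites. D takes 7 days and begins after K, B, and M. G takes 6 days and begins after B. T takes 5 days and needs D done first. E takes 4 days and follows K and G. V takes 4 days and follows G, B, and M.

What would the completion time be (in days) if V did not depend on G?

20

Original critical path: B→D→T = 8+7+5 = 20 ⇒ 20 days.
Without G→V, V's earliest start moves from 14 to 8.
New critical path: B→D→T = 8+7+5 = 20 ⇒ 20 days.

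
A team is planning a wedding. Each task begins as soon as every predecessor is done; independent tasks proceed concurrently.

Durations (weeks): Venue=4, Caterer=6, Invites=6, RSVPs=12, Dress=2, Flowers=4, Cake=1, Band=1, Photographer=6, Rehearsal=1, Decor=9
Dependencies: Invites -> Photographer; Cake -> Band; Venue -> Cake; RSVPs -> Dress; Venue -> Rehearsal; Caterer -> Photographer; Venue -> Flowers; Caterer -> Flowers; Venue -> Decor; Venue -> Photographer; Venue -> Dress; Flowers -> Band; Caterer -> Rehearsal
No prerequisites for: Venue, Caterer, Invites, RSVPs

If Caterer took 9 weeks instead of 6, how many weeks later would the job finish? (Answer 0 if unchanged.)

As given, the longest chain is RSVPs→Dress = 12+2 = 14, so the finish is 14 weeks.
Caterer is off the critical path — its longest chain is 12 weeks, giving 2 of slack.
New critical path: Caterer→Photographer = 9+6 = 15 ⇒ 15 weeks.
Change in finish: 15 − 14 = +1 weeks.

1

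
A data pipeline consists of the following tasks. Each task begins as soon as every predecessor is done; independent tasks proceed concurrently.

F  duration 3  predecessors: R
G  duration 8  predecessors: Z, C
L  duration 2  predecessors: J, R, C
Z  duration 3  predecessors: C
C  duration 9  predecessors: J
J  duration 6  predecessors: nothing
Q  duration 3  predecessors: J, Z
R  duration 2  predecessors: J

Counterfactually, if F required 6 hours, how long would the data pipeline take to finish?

26

Critical path before the change: J→C→Z→G = 6+9+3+8 = 26 giving 26 hours.
F is off the critical path — its longest chain is 11 hours, giving 15 of slack.
That remains the longest chain; total 26 hours.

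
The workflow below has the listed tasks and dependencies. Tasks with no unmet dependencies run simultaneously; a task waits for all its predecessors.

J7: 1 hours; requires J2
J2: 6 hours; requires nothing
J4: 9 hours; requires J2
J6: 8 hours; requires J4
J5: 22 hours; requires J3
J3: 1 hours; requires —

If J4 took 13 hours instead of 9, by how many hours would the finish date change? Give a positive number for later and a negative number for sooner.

Baseline: J2→J4→J6 = 6+9+8 = 23 → 23 hours.
J4 lies on that path, so at 13 hours the path becomes 27 hours.
That remains the longest chain; total 27 hours.
Change in finish: 27 − 23 = +4 hours.

4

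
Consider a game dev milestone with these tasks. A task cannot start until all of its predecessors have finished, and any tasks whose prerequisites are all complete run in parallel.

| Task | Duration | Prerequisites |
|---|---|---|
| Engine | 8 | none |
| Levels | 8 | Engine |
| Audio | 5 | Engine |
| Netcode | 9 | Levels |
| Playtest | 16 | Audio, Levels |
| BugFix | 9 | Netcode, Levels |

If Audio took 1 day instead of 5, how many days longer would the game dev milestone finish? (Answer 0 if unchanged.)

0

The binding path is Engine→Levels→Netcode→BugFix = 8+8+9+9 = 34; finish at 34 days.
Audio has 5 days of float (longest path through it is 29).
No other chain overtakes it, so the finish is 34 days.
Change in finish: 34 − 34 = +0 days.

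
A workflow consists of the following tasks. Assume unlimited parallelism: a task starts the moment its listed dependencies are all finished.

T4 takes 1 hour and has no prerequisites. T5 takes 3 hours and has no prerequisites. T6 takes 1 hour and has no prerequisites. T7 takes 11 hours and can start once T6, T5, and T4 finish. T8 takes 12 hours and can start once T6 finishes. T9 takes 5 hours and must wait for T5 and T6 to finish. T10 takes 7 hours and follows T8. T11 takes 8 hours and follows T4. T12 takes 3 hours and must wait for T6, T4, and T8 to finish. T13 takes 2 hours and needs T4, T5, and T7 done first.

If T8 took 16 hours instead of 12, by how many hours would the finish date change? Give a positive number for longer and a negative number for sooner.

Actual critical path: T6→T8→T10 = 1+12+7 = 20 ⇒ 20 hours.
T8 lies on that path, so at 16 hours the path becomes 24 hours.
The critical path is still T6→T8→T10; finish is now 24 hours.
Change in finish: 24 − 20 = +4 hours.

4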